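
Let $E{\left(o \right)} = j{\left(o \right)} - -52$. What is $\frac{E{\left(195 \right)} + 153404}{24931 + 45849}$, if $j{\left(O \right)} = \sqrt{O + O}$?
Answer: $\frac{38364}{17695} + \frac{\sqrt{390}}{70780} \approx 2.1684$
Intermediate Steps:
$j{\left(O \right)} = \sqrt{2} \sqrt{O}$ ($j{\left(O \right)} = \sqrt{2 O} = \sqrt{2} \sqrt{O}$)
$E{\left(o \right)} = 52 + \sqrt{2} \sqrt{o}$ ($E{\left(o \right)} = \sqrt{2} \sqrt{o} - -52 = \sqrt{2} \sqrt{o} + 52 = 52 + \sqrt{2} \sqrt{o}$)
$\frac{E{\left(195 \right)} + 153404}{24931 + 45849} = \frac{\left(52 + \sqrt{2} \sqrt{195}\right) + 153404}{24931 + 45849} = \frac{\left(52 + \sqrt{390}\right) + 153404}{70780} = \left(153456 + \sqrt{390}\right) \frac{1}{70780} = \frac{38364}{17695} + \frac{\sqrt{390}}{70780}$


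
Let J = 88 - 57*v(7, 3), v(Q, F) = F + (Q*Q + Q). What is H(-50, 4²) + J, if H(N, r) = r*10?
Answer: -3115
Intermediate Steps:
v(Q, F) = F + Q + Q² (v(Q, F) = F + (Q² + Q) = F + (Q + Q²) = F + Q + Q²)
H(N, r) = 10*r
J = -3275 (J = 88 - 57*(3 + 7 + 7²) = 88 - 57*(3 + 7 + 49) = 88 - 57*59 = 88 - 3363 = -3275)
H(-50, 4²) + J = 10*4² - 3275 = 10*16 - 3275 = 160 - 3275 = -3115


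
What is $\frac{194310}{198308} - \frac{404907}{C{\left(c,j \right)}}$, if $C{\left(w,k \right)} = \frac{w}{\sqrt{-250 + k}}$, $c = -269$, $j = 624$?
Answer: $\frac{97155}{99154} + \frac{404907 \sqrt{374}}{269} \approx 29111.0$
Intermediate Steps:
$C{\left(w,k \right)} = \frac{w}{\sqrt{-250 + k}}$
$\frac{194310}{198308} - \frac{404907}{C{\left(c,j \right)}} = \frac{194310}{198308} - \frac{404907}{\left(-269\right) \frac{1}{\sqrt{-250 + 624}}} = 194310 \cdot \frac{1}{198308} - \frac{404907}{\left(-269\right) \frac{1}{\sqrt{374}}} = \frac{97155}{99154} - \frac{404907}{\left(-269\right) \frac{\sqrt{374}}{374}} = \frac{97155}{99154} - \frac{404907}{\left(- \frac{269}{374}\right) \sqrt{374}} = \frac{97155}{99154} - 404907 \left(- \frac{\sqrt{374}}{269}\right) = \frac{97155}{99154} + \frac{404907 \sqrt{374}}{269}$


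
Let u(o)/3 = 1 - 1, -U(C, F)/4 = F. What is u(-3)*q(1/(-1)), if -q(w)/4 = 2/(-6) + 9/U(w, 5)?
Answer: 0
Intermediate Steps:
U(C, F) = -4*F
u(o) = 0 (u(o) = 3*(1 - 1) = 3*0 = 0)
q(w) = 47/15 (q(w) = -4*(2/(-6) + 9/((-4*5))) = -4*(2*(-⅙) + 9/(-20)) = -4*(-⅓ + 9*(-1/20)) = -4*(-⅓ - 9/20) = -4*(-47/60) = 47/15)
u(-3)*q(1/(-1)) = 0*(47/15) = 0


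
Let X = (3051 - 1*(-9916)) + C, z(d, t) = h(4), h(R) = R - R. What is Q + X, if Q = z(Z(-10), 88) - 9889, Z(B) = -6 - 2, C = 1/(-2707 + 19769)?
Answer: 52516837/17062 ≈ 3078.0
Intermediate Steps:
C = 1/17062 ≈ 5.8610e-5
Z(B) = -8
h(R) = 0
z(d, t) = 0
Q = -9889 (Q = 0 - 9889 = -9889)
X = 221242955/17062 (X = (3051 - 1*(-9916)) + 1/17062 = (3051 + 9916) + 1/17062 = 12967 + 1/17062 = 221242955/17062 ≈ 12967.)
Q + X = -9889 + 221242955/17062 = 52516837/17062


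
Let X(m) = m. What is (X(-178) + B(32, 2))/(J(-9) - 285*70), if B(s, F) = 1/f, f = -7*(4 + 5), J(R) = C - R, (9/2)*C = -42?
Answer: 11215/1256871 ≈ 0.0089229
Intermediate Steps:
C = -28/3 (C = (2/9)*(-42) = -28/3 ≈ -9.3333)
J(R) = -28/3 - R
f = -63 (f = -7*9 = -63)
B(s, F) = -1/63 (B(s, F) = 1/(-63) = -1/63)
(X(-178) + B(32, 2))/(J(-9) - 285*70) = (-178 - 1/63)/((-28/3 - 1*(-9)) - 285*70) = -11215/(63*((-28/3 + 9) - 19950)) = -11215/(63*(-⅓ - 19950)) = -11215/(63*(-59851/3)) = -11215/63*(-3/59851) = 11215/1256871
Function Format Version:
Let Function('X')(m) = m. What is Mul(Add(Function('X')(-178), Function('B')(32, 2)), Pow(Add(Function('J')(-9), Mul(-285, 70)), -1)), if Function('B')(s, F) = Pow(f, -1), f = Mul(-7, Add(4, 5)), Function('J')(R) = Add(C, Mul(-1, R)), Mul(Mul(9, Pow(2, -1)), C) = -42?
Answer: Rational(11215, 1256871) ≈ 0.0089229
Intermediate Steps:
C = Rational(-28, 3) (C = Mul(Rational(2, 9), -42) = Rational(-28, 3) ≈ -9.3333)
Function('J')(R) = Add(Rational(-28, 3), Mul(-1, R))
f = -63 (f = Mul(-7, 9) = -63)
Function('B')(s, F) = Rational(-1, 63) (Function('B')(s, F) = Pow(-63, -1) = Rational(-1, 63))
Mul(Add(Function('X')(-178), Function('B')(32, 2)), Pow(Add(Function('J')(-9), Mul(-285, 70)), -1)) = Mul(Add(-178, Rational(-1, 63)), Pow(Add(Add(Rational(-28, 3), Mul(-1, -9)), Mul(-285, 70)), -1)) = Mul(Rational(-11215, 63), Pow(Add(Add(Rational(-28, 3), 9), -19950), -1)) = Mul(Rational(-11215, 63), Pow(Add(Rational(-1, 3), -19950), -1)) = Mul(Rational(-11215, 63), Pow(Rational(-59851, 3), -1)) = Mul(Rational(-11215, 63), Rational(-3, 59851)) = Rational(11215, 1256871)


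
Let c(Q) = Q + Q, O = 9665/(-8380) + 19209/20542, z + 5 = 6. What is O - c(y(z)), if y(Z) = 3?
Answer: -107041877/17214196 ≈ -6.2182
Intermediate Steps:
z = 1 (z = -5 + 6 = 1)
O = -3756701/17214196 (O = 9665*(-1/8380) + 19209*(1/20542) = -1933/1676 + 19209/20542 = -3756701/17214196 ≈ -0.21823)
c(Q) = 2*Q
O - c(y(z)) = -3756701/17214196 - 2*3 = -3756701/17214196 - 1*6 = -3756701/17214196 - 6 = -107041877/17214196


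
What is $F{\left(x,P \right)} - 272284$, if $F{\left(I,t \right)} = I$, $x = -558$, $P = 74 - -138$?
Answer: $-272842$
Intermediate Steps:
$P = 212$ ($P = 74 + 138 = 212$)
$F{\left(x,P \right)} - 272284 = -558 - 272284 = -272842$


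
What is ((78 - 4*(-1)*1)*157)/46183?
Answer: 12874/46183 ≈ 0.27876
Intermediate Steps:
((78 - 4*(-1)*1)*157)/46183 = ((78 + 4*1)*157)*(1/46183) = ((78 + 4)*157)*(1/46183) = (82*157)*(1/46183) = 12874*(1/46183) = 12874/46183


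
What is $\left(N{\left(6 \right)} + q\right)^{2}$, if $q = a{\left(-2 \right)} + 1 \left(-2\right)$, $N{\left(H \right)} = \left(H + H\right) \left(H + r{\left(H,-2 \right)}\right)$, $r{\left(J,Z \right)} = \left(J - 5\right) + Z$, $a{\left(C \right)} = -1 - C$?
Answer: $3481$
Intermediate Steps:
$r{\left(J,Z \right)} = -5 + J + Z$ ($r{\left(J,Z \right)} = \left(-5 + J\right) + Z = -5 + J + Z$)
$N{\left(H \right)} = 2 H \left(-7 + 2 H\right)$ ($N{\left(H \right)} = \left(H + H\right) \left(H - \left(7 - H\right)\right) = 2 H \left(H + \left(-7 + H\right)\right) = 2 H \left(-7 + 2 H\right)$)
$q = -1$ ($q = \left(-1 - -2\right) + 1 \left(-2\right) = \left(-1 + 2\right) - 2 = 1 - 2 = -1$)
$\left(N{\left(6 \right)} + q\right)^{2} = \left(2 \cdot 6 \left(-7 + 2 \cdot 6\right) - 1\right)^{2} = \left(2 \cdot 6 \left(-7 + 12\right) - 1\right)^{2} = \left(2 \cdot 6 \cdot 5 - 1\right)^{2} = \left(60 - 1\right)^{2} = 59^{2} = 3481$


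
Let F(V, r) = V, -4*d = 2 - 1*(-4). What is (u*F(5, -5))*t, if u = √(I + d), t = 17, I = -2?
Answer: 85*I*√14/2 ≈ 159.02*I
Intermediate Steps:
d = -3/2 (d = -(2 - 1*(-4))/4 = -(2 + 4)/4 = -¼*6 = -3/2 ≈ -1.5000)
u = I*√14/2 (u = √(-2 - 3/2) = √(-7/2) = I*√14/2 ≈ 1.8708*I)
(u*F(5, -5))*t = ((I*√14/2)*5)*17 = (5*I*√14/2)*17 = 85*I*√14/2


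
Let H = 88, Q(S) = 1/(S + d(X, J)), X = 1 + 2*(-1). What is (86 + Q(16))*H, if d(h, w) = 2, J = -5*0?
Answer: 68156/9 ≈ 7572.9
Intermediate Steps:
X = -1 (X = 1 - 2 = -1)
J = 0
Q(S) = 1/(2 + S) (Q(S) = 1/(S + 2) = 1/(2 + S))
(86 + Q(16))*H = (86 + 1/(2 + 16))*88 = (86 + 1/18)*88 = (1549/18)*88 = 68156/9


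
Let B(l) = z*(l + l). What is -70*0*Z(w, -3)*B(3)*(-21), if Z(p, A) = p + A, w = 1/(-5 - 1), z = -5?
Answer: 0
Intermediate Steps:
w = -⅙ (w = 1/(-6) = -⅙ ≈ -0.16667)
Z(p, A) = A + p
B(l) = -10*l (B(l) = -5*(l + l) = -10*l)
-70*0*Z(w, -3)*B(3)*(-21) = -70*0*(-3 - ⅙)*(-10*3)*(-21) = -70*0*(-19/6)*(-30)*(-21) = -0*(-30)*(-21) = -70*0*(-21) = 0*(-21) = 0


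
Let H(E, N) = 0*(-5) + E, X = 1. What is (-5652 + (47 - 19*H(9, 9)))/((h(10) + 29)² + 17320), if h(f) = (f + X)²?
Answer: -1444/9955 ≈ -0.14505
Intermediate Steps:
h(f) = (1 + f)² (h(f) = (f + 1)² = (1 + f)²)
H(E, N) = E (H(E, N) = 0 + E = E)
(-5652 + (47 - 19*H(9, 9)))/((h(10) + 29)² + 17320) = (-5652 + (47 - 19*9))/(((1 + 10)² + 29)² + 17320) = (-5652 + (47 - 171))/((11² + 29)² + 17320) = (-5652 - 124)/((121 + 29)² + 17320) = -5776/(150² + 17320) = -5776/(22500 + 17320) = -5776/39820 = -5776*1/39820 = -1444/9955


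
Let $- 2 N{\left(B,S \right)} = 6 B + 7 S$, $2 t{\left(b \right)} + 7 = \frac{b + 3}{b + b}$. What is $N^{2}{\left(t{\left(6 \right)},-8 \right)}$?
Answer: $\frac{89401}{64} \approx 1396.9$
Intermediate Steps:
$t{\left(b \right)} = - \frac{7}{2} + \frac{3 + b}{4 b}$ ($t{\left(b \right)} = - \frac{7}{2} + \frac{\left(b + 3\right) \frac{1}{b + b}}{2} = - \frac{7}{2} + \frac{\left(3 + b\right) \frac{1}{2 b}}{2} = - \frac{7}{2} + \frac{\frac{1}{2} \frac{1}{b} \left(3 + b\right)}{2} = - \frac{7}{2} + \frac{3 + b}{4 b}$)
$N{\left(B,S \right)} = - 3 B - \frac{7 S}{2}$ ($N{\left(B,S \right)} = - \frac{6 B + 7 S}{2} = - 3 B - \frac{7 S}{2}$)
$N^{2}{\left(t{\left(6 \right)},-8 \right)} = \left(- 3 \frac{3 - 78}{4 \cdot 6} - -28\right)^{2} = \left(- 3 \cdot \frac{1}{4} \cdot \frac{1}{6} \left(3 - 78\right) + 28\right)^{2} = \left(- 3 \cdot \frac{1}{4} \cdot \frac{1}{6} \left(-75\right) + 28\right)^{2} = \left(\left(-3\right) \left(- \frac{25}{8}\right) + 28\right)^{2} = \left(\frac{75}{8} + 28\right)^{2} = \left(\frac{299}{8}\right)^{2} = \frac{89401}{64}$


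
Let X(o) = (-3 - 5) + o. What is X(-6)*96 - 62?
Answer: -1406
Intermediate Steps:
X(o) = -8 + o
X(-6)*96 - 62 = (-8 - 6)*96 - 62 = -14*96 - 62 = -1344 - 62 = -1406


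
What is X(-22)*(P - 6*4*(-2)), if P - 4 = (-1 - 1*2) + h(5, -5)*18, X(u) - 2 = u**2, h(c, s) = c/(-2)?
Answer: 1944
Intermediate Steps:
h(c, s) = -c/2 (h(c, s) = c*(-1/2) = -c/2)
X(u) = 2 + u**2
P = -44 (P = 4 + ((-1 - 1*2) - 1/2*5*18) = 4 + ((-1 - 2) - 5/2*18) = 4 + (-3 - 45) = 4 - 48 = -44)
X(-22)*(P - 6*4*(-2)) = (2 + (-22)**2)*(-44 - 6*4*(-2)) = (2 + 484)*(-44 - 24*(-2)) = 486*(-44 + 48) = 486*4 = 1944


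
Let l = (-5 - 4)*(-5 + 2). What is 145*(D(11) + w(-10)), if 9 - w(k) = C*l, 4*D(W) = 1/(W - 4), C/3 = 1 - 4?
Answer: 1023265/28 ≈ 36545.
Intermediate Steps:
C = -9 (C = 3*(1 - 4) = 3*(-3) = -9)
l = 27 (l = -9*(-3) = 27)
D(W) = 1/(4*(-4 + W)) (D(W) = 1/(4*(W - 4)) = 1/(4*(-4 + W)))
w(k) = 252 (w(k) = 9 - (-9)*27 = 9 - 1*(-243) = 9 + 243 = 252)
145*(D(11) + w(-10)) = 145*(1/(4*(-4 + 11)) + 252) = 145*((¼)/7 + 252) = 145*((¼)*(⅐) + 252) = 145*(1/28 + 252) = 145*(7057/28) = 1023265/28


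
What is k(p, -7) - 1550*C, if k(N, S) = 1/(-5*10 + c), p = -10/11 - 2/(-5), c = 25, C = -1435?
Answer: 55606249/25 ≈ 2.2242e+6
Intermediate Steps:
p = -28/55 (p = -10*1/11 - 2*(-⅕) = -10/11 + ⅖ = -28/55 ≈ -0.50909)
k(N, S) = -1/25 (k(N, S) = 1/(-5*10 + 25) = 1/(-50 + 25) = 1/(-25) = -1/25)
k(p, -7) - 1550*C = -1/25 - 1550*(-1435) = -1/25 + 2224250 = 55606249/25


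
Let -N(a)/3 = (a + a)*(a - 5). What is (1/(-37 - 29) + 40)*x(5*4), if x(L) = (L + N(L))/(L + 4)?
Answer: -1174355/396 ≈ -2965.5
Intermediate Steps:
N(a) = -6*a*(-5 + a) (N(a) = -3*(a + a)*(a - 5) = -3*2*a*(-5 + a) = -6*a*(-5 + a))
x(L) = (L + 6*L*(5 - L))/(4 + L) (x(L) = (L + 6*L*(5 - L))/(L + 4) = (L + 6*L*(5 - L))/(4 + L))
(1/(-37 - 29) + 40)*x(5*4) = (1/(-37 - 29) + 40)*((5*4)*(31 - 30*4)/(4 + 5*4)) = (1/(-66) + 40)*(20*(31 - 6*20)/(4 + 20)) = (-1/66 + 40)*(20*(31 - 120)/24) = 2639*(20*(1/24)*(-89))/66 = (2639/66)*(-445/6) = -1174355/396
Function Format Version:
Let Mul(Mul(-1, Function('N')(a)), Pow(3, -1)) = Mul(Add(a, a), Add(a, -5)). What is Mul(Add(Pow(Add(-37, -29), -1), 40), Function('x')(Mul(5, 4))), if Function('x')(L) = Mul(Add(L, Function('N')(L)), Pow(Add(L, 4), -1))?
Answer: Rational(-1174355, 396) ≈ -2965.5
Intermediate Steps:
Function('N')(a) = Mul(-6, a, Add(-5, a)) (Function('N')(a) = Mul(-3, Mul(Add(a, a), Add(a, -5))) = Mul(-3, Mul(Mul(2, a), Add(-5, a))) = Mul(-3, Mul(2, a, Add(-5, a))) = Mul(-6, a, Add(-5, a)))
Function('x')(L) = Mul(Pow(Add(4, L), -1), Add(L, Mul(6, L, Add(5, Mul(-1, L))))) (Function('x')(L) = Mul(Add(L, Mul(6, L, Add(5, Mul(-1, L)))), Pow(Add(L, 4), -1)) = Mul(Add(L, Mul(6, L, Add(5, Mul(-1, L)))), Pow(Add(4, L), -1)) = Mul(Pow(Add(4, L), -1), Add(L, Mul(6, L, Add(5, Mul(-1, L))))))
Mul(Add(Pow(Add(-37, -29), -1), 40), Function('x')(Mul(5, 4))) = Mul(Add(Pow(Add(-37, -29), -1), 40), Mul(Mul(5, 4), Pow(Add(4, Mul(5, 4)), -1), Add(31, Mul(-6, Mul(5, 4))))) = Mul(Add(Pow(-66, -1), 40), Mul(20, Pow(Add(4, 20), -1), Add(31, Mul(-6, 20)))) = Mul(Add(Rational(-1, 66), 40), Mul(20, Pow(24, -1), Add(31, -120))) = Mul(Rational(2639, 66), Mul(20, Rational(1, 24), -89)) = Mul(Rational(2639, 66), Rational(-445, 6)) = Rational(-1174355, 396)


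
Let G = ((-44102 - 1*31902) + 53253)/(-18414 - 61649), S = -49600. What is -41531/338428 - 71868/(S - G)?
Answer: 1782378046420171/1343947523389828 ≈ 1.3262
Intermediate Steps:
G = 22751/80063 (G = ((-44102 - 31902) + 53253)/(-80063) = (-76004 + 53253)*(-1/80063) = -22751*(-1/80063) = 22751/80063 ≈ 0.28416)
-41531/338428 - 71868/(S - G) = -41531/338428 - 71868/(-49600 - 1*22751/80063) = -41531*1/338428 - 71868/(-49600 - 22751/80063) = -41531/338428 - 71868/(-3971147551/80063) = -41531/338428 - 71868*(-80063/3971147551) = -41531/338428 + 5753967684/3971147551 = 1782378046420171/1343947523389828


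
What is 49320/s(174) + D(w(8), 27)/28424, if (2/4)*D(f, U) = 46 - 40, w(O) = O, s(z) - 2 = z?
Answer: 995649/3553 ≈ 280.23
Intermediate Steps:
s(z) = 2 + z
D(f, U) = 12 (D(f, U) = 2*(46 - 40) = 2*6 = 12)
49320/s(174) + D(w(8), 27)/28424 = 49320/(2 + 174) + 12/28424 = 49320/176 + 12*(1/28424) = 49320*(1/176) + 3/7106 = 6165/22 + 3/7106 = 995649/3553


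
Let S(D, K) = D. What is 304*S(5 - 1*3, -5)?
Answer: 608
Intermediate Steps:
304*S(5 - 1*3, -5) = 304*(5 - 1*3) = 304*(5 - 3) = 304*2 = 608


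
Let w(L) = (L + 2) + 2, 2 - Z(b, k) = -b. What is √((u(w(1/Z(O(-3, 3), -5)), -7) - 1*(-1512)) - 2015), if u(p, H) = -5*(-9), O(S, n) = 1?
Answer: I*√458 ≈ 21.401*I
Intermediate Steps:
Z(b, k) = 2 + b (Z(b, k) = 2 - (-1)*b = 2 + b)
w(L) = 4 + L (w(L) = (2 + L) + 2 = 4 + L)
u(p, H) = 45
√((u(w(1/Z(O(-3, 3), -5)), -7) - 1*(-1512)) - 2015) = √((45 - 1*(-1512)) - 2015) = √((45 + 1512) - 2015) = √(1557 - 2015) = √(-458) = I*√458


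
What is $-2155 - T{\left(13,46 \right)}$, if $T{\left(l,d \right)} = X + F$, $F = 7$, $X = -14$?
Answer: $-2148$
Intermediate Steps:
$T{\left(l,d \right)} = -7$ ($T{\left(l,d \right)} = -14 + 7 = -7$)
$-2155 - T{\left(13,46 \right)} = -2155 - -7 = -2155 + 7 = -2148$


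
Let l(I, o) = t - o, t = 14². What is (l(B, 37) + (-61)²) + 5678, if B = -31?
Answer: 9558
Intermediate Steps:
t = 196
l(I, o) = 196 - o
(l(B, 37) + (-61)²) + 5678 = ((196 - 1*37) + (-61)²) + 5678 = ((196 - 37) + 3721) + 5678 = (159 + 3721) + 5678 = 3880 + 5678 = 9558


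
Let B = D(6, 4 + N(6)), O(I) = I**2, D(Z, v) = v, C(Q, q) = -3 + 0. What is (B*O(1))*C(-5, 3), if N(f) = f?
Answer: -30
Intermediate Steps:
C(Q, q) = -3
B = 10 (B = 4 + 6 = 10)
(B*O(1))*C(-5, 3) = (10*1**2)*(-3) = (10*1)*(-3) = 10*(-3) = -30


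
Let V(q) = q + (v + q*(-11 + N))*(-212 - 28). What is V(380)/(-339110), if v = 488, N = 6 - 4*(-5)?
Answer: 148474/33911 ≈ 4.3783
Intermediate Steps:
N = 26 (N = 6 + 20 = 26)
V(q) = -117120 - 3599*q (V(q) = q + (488 + q*(-11 + 26))*(-212 - 28) = q + (488 + q*15)*(-240) = q + (488 + 15*q)*(-240) = q + (-117120 - 3600*q) = -117120 - 3599*q)
V(380)/(-339110) = (-117120 - 3599*380)/(-339110) = (-117120 - 1367620)*(-1/339110) = -1484740*(-1/339110) = 148474/33911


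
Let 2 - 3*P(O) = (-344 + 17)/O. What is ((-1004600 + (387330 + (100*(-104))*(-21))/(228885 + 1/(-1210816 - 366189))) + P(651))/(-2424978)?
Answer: 39343392880020682003/94970329213013844912 ≈ 0.41427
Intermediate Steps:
P(O) = ⅔ + 109/O (P(O) = ⅔ - (-344 + 17)/(3*O) = ⅔ - (-109)/O = ⅔ + 109/O)
((-1004600 + (387330 + (100*(-104))*(-21))/(228885 + 1/(-1210816 - 366189))) + P(651))/(-2424978) = ((-1004600 + (387330 + (100*(-104))*(-21))/(228885 + 1/(-1210816 - 366189))) + (⅔ + 109/651))/(-2424978) = ((-1004600 + (387330 - 10400*(-21))/(228885 + 1/(-1577005))) + (⅔ + 109*(1/651)))*(-1/2424978) = ((-1004600 + (387330 + 218400)/(228885 - 1/1577005)) + (⅔ + 109/651))*(-1/2424978) = ((-1004600 + 605730/(360952789424/1577005)) + 181/217)*(-1/2424978) = ((-1004600 + 605730*(1577005/360952789424)) + 181/217)*(-1/2424978) = ((-1004600 + 477619619325/180476394712) + 181/217)*(-1/2424978) = (-181306108508055875/180476394712 + 181/217)*(-1/2424978) = -39343392880020682003/39163377652504*(-1/2424978) = 39343392880020682003/94970329213013844912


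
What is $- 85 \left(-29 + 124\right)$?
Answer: $-8075$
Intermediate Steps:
$- 85 \left(-29 + 124\right) = \left(-85\right) 95 = -8075$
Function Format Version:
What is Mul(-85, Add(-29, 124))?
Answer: -8075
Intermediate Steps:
Mul(-85, Add(-29, 124)) = Mul(-85, 95) = -8075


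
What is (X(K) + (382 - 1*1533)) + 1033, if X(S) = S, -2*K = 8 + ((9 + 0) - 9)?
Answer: -122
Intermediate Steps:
K = -4 (K = -(8 + ((9 + 0) - 9))/2 = -(8 + (9 - 9))/2 = -(8 + 0)/2 = -½*8 = -4)
(X(K) + (382 - 1*1533)) + 1033 = (-4 + (382 - 1*1533)) + 1033 = (-4 + (382 - 1533)) + 1033 = (-4 - 1151) + 1033 = -1155 + 1033 = -122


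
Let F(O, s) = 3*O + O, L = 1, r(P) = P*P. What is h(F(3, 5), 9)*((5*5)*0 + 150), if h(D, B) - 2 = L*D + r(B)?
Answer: 14250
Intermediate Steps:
r(P) = P²
F(O, s) = 4*O
h(D, B) = 2 + D + B² (h(D, B) = 2 + (1*D + B²) = 2 + (D + B²) = 2 + D + B²)
h(F(3, 5), 9)*((5*5)*0 + 150) = (2 + 4*3 + 9²)*((5*5)*0 + 150) = (2 + 12 + 81)*(25*0 + 150) = 95*(0 + 150) = 95*150 = 14250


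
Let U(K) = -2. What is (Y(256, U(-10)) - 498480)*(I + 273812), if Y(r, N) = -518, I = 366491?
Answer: -319509916394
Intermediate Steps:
(Y(256, U(-10)) - 498480)*(I + 273812) = (-518 - 498480)*(366491 + 273812) = -498998*640303 = -319509916394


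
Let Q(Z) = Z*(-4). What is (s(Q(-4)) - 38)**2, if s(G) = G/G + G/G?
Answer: 1296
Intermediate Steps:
Q(Z) = -4*Z
s(G) = 2 (s(G) = 1 + 1 = 2)
(s(Q(-4)) - 38)**2 = (2 - 38)**2 = (-36)**2 = 1296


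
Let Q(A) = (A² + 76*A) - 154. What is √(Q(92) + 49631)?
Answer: √64933 ≈ 254.82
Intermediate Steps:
Q(A) = -154 + A² + 76*A
√(Q(92) + 49631) = √((-154 + 92² + 76*92) + 49631) = √((-154 + 8464 + 6992) + 49631) = √(15302 + 49631) = √64933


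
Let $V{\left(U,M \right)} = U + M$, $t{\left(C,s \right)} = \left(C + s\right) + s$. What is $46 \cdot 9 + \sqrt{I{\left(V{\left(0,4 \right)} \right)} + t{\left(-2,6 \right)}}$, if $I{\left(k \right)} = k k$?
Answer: $414 + \sqrt{26} \approx 419.1$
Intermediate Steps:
$t{\left(C,s \right)} = C + 2 s$
$V{\left(U,M \right)} = M + U$
$I{\left(k \right)} = k^{2}$
$46 \cdot 9 + \sqrt{I{\left(V{\left(0,4 \right)} \right)} + t{\left(-2,6 \right)}} = 46 \cdot 9 + \sqrt{\left(4 + 0\right)^{2} + \left(-2 + 2 \cdot 6\right)} = 414 + \sqrt{4^{2} + \left(-2 + 12\right)} = 414 + \sqrt{16 + 10} = 414 + \sqrt{26}$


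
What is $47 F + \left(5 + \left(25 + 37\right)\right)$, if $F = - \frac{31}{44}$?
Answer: $\frac{1491}{44} \approx 33.886$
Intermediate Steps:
$F = - \frac{31}{44}$ ($F = \left(-31\right) \frac{1}{44} = - \frac{31}{44} \approx -0.70455$)
$47 F + \left(5 + \left(25 + 37\right)\right) = 47 \left(- \frac{31}{44}\right) + \left(5 + \left(25 + 37\right)\right) = - \frac{1457}{44} + \left(5 + 62\right) = - \frac{1457}{44} + 67 = \frac{1491}{44}$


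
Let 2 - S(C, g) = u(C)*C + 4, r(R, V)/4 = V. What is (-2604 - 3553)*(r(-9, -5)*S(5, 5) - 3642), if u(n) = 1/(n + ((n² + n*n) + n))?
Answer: 66501757/3 ≈ 2.2167e+7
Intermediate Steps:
r(R, V) = 4*V
u(n) = 1/(2*n + 2*n²) (u(n) = 1/(n + ((n² + n²) + n)) = 1/(n + (2*n² + n)) = 1/(n + (n + 2*n²)) = 1/(2*n + 2*n²))
S(C, g) = -2 - 1/(2*(1 + C)) (S(C, g) = 2 - ((1/(2*C*(1 + C)))*C + 4) = 2 - (1/(2*(1 + C)) + 4) = 2 - (4 + 1/(2*(1 + C))) = 2 + (-4 - 1/(2*(1 + C))) = -2 - 1/(2*(1 + C)))
(-2604 - 3553)*(r(-9, -5)*S(5, 5) - 3642) = (-2604 - 3553)*((4*(-5))*((-5 - 4*5)/(2*(1 + 5))) - 3642) = -6157*(-10*(-5 - 20)/6 - 3642) = -6157*(-10*(-25)/6 - 3642) = -6157*(-20*(-25/12) - 3642) = -6157*(125/3 - 3642) = -6157*(-10801/3) = 66501757/3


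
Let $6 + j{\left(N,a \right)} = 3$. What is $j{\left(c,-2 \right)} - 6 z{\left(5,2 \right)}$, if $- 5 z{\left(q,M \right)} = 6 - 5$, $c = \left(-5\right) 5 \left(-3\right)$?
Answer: $- \frac{9}{5} \approx -1.8$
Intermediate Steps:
$c = 75$ ($c = \left(-25\right) \left(-3\right) = 75$)
$j{\left(N,a \right)} = -3$ ($j{\left(N,a \right)} = -6 + 3 = -3$)
$z{\left(q,M \right)} = - \frac{1}{5}$ ($z{\left(q,M \right)} = - \frac{6 - 5}{5} = \left(- \frac{1}{5}\right) 1 = - \frac{1}{5}$)
$j{\left(c,-2 \right)} - 6 z{\left(5,2 \right)} = -3 - - \frac{6}{5} = -3 + \frac{6}{5} = - \frac{9}{5}$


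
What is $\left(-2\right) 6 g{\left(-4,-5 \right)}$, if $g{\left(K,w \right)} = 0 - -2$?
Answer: $-24$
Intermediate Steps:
$g{\left(K,w \right)} = 2$ ($g{\left(K,w \right)} = 0 + 2 = 2$)
$\left(-2\right) 6 g{\left(-4,-5 \right)} = \left(-2\right) 6 \cdot 2 = \left(-12\right) 2 = -24$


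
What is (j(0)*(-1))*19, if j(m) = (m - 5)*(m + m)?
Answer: 0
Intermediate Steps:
j(m) = 2*m*(-5 + m) (j(m) = (-5 + m)*(2*m) = 2*m*(-5 + m))
(j(0)*(-1))*19 = ((2*0*(-5 + 0))*(-1))*19 = ((2*0*(-5))*(-1))*19 = (0*(-1))*19 = 0*19 = 0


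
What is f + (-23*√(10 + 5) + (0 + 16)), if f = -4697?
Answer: -4681 - 23*√15 ≈ -4770.1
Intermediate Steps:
f + (-23*√(10 + 5) + (0 + 16)) = -4697 + (-23*√(10 + 5) + (0 + 16)) = -4697 + (-23*√15 + 16) = -4697 + (16 - 23*√15) = -4681 - 23*√15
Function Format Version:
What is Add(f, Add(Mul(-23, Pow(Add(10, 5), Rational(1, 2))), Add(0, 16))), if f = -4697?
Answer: Add(-4681, Mul(-23, Pow(15, Rational(1, 2)))) ≈ -4770.1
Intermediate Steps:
Add(f, Add(Mul(-23, Pow(Add(10, 5), Rational(1, 2))), Add(0, 16))) = Add(-4697, Add(Mul(-23, Pow(Add(10, 5), Rational(1, 2))), Add(0, 16))) = Add(-4697, Add(Mul(-23, Pow(15, Rational(1, 2))), 16)) = Add(-4697, Add(16, Mul(-23, Pow(15, Rational(1, 2))))) = Add(-4681, Mul(-23, Pow(15, Rational(1, 2))))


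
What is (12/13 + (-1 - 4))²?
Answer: 2809/169 ≈ 16.621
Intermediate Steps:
(12/13 + (-1 - 4))² = (12*(1/13) - 5)² = (12/13 - 5)² = (-53/13)² = 2809/169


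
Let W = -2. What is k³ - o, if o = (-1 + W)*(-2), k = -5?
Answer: -131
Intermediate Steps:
o = 6 (o = (-1 - 2)*(-2) = -3*(-2) = 6)
k³ - o = (-5)³ - 1*6 = -125 - 6 = -131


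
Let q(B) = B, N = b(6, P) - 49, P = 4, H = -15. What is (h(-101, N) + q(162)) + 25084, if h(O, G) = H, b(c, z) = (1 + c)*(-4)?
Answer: 25231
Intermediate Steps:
b(c, z) = -4 - 4*c
N = -77 (N = (-4 - 4*6) - 49 = (-4 - 24) - 49 = -28 - 49 = -77)
h(O, G) = -15
(h(-101, N) + q(162)) + 25084 = (-15 + 162) + 25084 = 147 + 25084 = 25231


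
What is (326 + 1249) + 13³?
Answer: 3772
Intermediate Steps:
(326 + 1249) + 13³ = 1575 + 2197 = 3772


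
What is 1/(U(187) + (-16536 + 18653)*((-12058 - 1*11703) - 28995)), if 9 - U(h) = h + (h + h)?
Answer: -1/111685004 ≈ -8.9537e-9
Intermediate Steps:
U(h) = 9 - 3*h (U(h) = 9 - (h + (h + h)) = 9 - (h + 2*h) = 9 - 3*h)
1/(U(187) + (-16536 + 18653)*((-12058 - 1*11703) - 28995)) = 1/((9 - 3*187) + (-16536 + 18653)*((-12058 - 1*11703) - 28995)) = 1/((9 - 561) + 2117*((-12058 - 11703) - 28995)) = 1/(-552 + 2117*(-23761 - 28995)) = 1/(-552 + 2117*(-52756)) = 1/(-552 - 111684452) = 1/(-111685004) = -1/111685004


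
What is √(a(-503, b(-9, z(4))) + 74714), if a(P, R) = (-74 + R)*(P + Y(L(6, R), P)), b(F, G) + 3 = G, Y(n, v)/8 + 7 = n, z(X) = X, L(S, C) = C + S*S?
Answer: √93913 ≈ 306.45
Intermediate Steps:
L(S, C) = C + S²
Y(n, v) = -56 + 8*n
b(F, G) = -3 + G
a(P, R) = (-74 + R)*(232 + P + 8*R) (a(P, R) = (-74 + R)*(P + (-56 + 8*(R + 6²))) = (-74 + R)*(P + (-56 + 8*(R + 36))) = (-74 + R)*(P + (-56 + 8*(36 + R))) = (-74 + R)*(P + (-56 + (288 + 8*R))) = (-74 + R)*(P + (232 + 8*R)) = (-74 + R)*(232 + P + 8*R))
√(a(-503, b(-9, z(4))) + 74714) = √((-17168 - 360*(-3 + 4) - 74*(-503) + 8*(-3 + 4)² - 503*(-3 + 4)) + 74714) = √((-17168 - 360*1 + 37222 + 8*1² - 503*1) + 74714) = √((-17168 - 360 + 37222 + 8*1 - 503) + 74714) = √((-17168 - 360 + 37222 + 8 - 503) + 74714) = √(19199 + 74714) = √93913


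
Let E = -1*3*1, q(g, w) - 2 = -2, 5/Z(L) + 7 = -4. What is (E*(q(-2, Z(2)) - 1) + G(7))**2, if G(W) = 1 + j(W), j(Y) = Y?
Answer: 121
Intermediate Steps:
Z(L) = -5/11 (Z(L) = 5/(-7 - 4) = 5/(-11) = 5*(-1/11) = -5/11)
q(g, w) = 0 (q(g, w) = 2 - 2 = 0)
E = -3 (E = -3*1 = -3)
G(W) = 1 + W
(E*(q(-2, Z(2)) - 1) + G(7))**2 = (-3*(0 - 1) + (1 + 7))**2 = (-3*(-1) + 8)**2 = (3 + 8)**2 = 11**2 = 121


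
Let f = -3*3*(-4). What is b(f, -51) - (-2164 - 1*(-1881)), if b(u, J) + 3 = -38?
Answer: 242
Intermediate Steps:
f = 36 (f = -9*(-4) = 36)
b(u, J) = -41 (b(u, J) = -3 - 38 = -41)
b(f, -51) - (-2164 - 1*(-1881)) = -41 - (-2164 - 1*(-1881)) = -41 - (-2164 + 1881) = -41 - 1*(-283) = -41 + 283 = 242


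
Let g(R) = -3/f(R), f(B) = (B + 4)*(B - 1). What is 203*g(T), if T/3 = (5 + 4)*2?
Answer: -21/106 ≈ -0.19811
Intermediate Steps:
f(B) = (-1 + B)*(4 + B) (f(B) = (4 + B)*(-1 + B) = (-1 + B)*(4 + B))
T = 54 (T = 3*((5 + 4)*2) = 3*(9*2) = 3*18 = 54)
g(R) = -3/(-4 + R² + 3*R)
203*g(T) = 203*(-3/(-4 + 54² + 3*54)) = 203*(-3/(-4 + 2916 + 162)) = 203*(-3/3074) = -21/106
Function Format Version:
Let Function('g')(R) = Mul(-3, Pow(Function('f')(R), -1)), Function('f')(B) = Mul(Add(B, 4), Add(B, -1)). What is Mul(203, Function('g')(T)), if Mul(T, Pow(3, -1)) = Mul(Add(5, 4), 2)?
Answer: Rational(-21, 106) ≈ -0.19811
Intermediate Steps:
Function('f')(B) = Mul(Add(-1, B), Add(4, B)) (Function('f')(B) = Mul(Add(4, B), Add(-1, B)) = Mul(Add(-1, B), Add(4, B)))
T = 54 (T = Mul(3, Mul(Add(5, 4), 2)) = Mul(3, Mul(9, 2)) = Mul(3, 18) = 54)
Function('g')(R) = Mul(-3, Pow(Add(-4, Pow(R, 2), Mul(3, R)), -1))
Mul(203, Function('g')(T)) = Mul(203, Mul(-3, Pow(Add(-4, Pow(54, 2), Mul(3, 54)), -1))) = Mul(203, Mul(-3, Pow(Add(-4, 2916, 162), -1))) = Mul(203, Mul(-3, Pow(3074, -1))) = Mul(203, Mul(-3, Rational(1, 3074))) = Mul(203, Rational(-3, 3074)) = Rational(-21, 106)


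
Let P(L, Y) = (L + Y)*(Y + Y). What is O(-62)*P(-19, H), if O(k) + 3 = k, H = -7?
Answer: -23660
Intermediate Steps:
P(L, Y) = 2*Y*(L + Y) (P(L, Y) = (L + Y)*(2*Y) = 2*Y*(L + Y))
O(k) = -3 + k
O(-62)*P(-19, H) = (-3 - 62)*(2*(-7)*(-19 - 7)) = -130*(-7)*(-26) = -65*364 = -23660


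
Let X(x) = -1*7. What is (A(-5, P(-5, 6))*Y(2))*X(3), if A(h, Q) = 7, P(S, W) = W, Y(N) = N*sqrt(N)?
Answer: -98*sqrt(2) ≈ -138.59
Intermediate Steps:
Y(N) = N**(3/2)
X(x) = -7
(A(-5, P(-5, 6))*Y(2))*X(3) = (7*2**(3/2))*(-7) = (7*(2*sqrt(2)))*(-7) = (14*sqrt(2))*(-7) = -98*sqrt(2)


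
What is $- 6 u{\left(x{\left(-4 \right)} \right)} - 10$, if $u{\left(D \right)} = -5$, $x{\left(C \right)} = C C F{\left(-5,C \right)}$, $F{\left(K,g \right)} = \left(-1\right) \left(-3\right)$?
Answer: $20$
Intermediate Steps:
$F{\left(K,g \right)} = 3$
$x{\left(C \right)} = 3 C^{2}$ ($x{\left(C \right)} = C C 3 = C^{2} \cdot 3 = 3 C^{2}$)
$- 6 u{\left(x{\left(-4 \right)} \right)} - 10 = \left(-6\right) \left(-5\right) - 10 = 30 - 10 = 20$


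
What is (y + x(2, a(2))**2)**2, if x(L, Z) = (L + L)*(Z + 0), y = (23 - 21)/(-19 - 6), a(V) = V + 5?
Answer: 384081604/625 ≈ 6.1453e+5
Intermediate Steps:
a(V) = 5 + V
y = -2/25 (y = 2/(-25) = 2*(-1/25) = -2/25 ≈ -0.080000)
x(L, Z) = 2*L*Z (x(L, Z) = (2*L)*Z = 2*L*Z)
(y + x(2, a(2))**2)**2 = (-2/25 + (2*2*(5 + 2))**2)**2 = (-2/25 + (2*2*7)**2)**2 = (-2/25 + 28**2)**2 = (-2/25 + 784)**2 = (19598/25)**2 = 384081604/625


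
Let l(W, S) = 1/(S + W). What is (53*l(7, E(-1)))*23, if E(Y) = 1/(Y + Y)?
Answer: 2438/13 ≈ 187.54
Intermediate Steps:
E(Y) = 1/(2*Y)
(53*l(7, E(-1)))*23 = (53/((½)/(-1) + 7))*23 = (53/((½)*(-1) + 7))*23 = (53/(-½ + 7))*23 = (53/(13/2))*23 = (53*(2/13))*23 = (106/13)*23 = 2438/13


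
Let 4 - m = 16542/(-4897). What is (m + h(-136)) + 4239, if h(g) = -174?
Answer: 19942435/4897 ≈ 4072.4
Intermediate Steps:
m = 36130/4897 (m = 4 - 16542/(-4897) = 4 - 16542*(-1)/4897 = 4 - 1*(-16542/4897) = 4 + 16542/4897 = 36130/4897 ≈ 7.3780)
(m + h(-136)) + 4239 = (36130/4897 - 174) + 4239 = -815948/4897 + 4239 = 19942435/4897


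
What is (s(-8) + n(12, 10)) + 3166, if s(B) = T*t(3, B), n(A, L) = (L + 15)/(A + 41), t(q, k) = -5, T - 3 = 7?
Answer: 165173/53 ≈ 3116.5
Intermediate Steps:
T = 10 (T = 3 + 7 = 10)
n(A, L) = (15 + L)/(41 + A)
s(B) = -50 (s(B) = 10*(-5) = -50)
(s(-8) + n(12, 10)) + 3166 = (-50 + (15 + 10)/(41 + 12)) + 3166 = (-50 + 25/53) + 3166 = -2625/53 + 3166 = 165173/53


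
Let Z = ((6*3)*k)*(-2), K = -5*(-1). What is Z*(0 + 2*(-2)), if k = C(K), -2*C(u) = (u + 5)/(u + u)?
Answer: -72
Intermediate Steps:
K = 5
C(u) = -(5 + u)/(4*u) (C(u) = -(u + 5)/(2*(u + u)) = -(5 + u)/(2*(2*u)) = -(5 + u)*1/(2*u)/2 = -(5 + u)/(4*u))
k = -½ (k = (¼)*(-5 - 1*5)/5 = (¼)*(⅕)*(-5 - 5) = (¼)*(⅕)*(-10) = -½ ≈ -0.50000)
Z = 18 (Z = ((6*3)*(-½))*(-2) = (18*(-½))*(-2) = -9*(-2) = 18)
Z*(0 + 2*(-2)) = 18*(0 + 2*(-2)) = 18*(0 - 4) = 18*(-4) = -72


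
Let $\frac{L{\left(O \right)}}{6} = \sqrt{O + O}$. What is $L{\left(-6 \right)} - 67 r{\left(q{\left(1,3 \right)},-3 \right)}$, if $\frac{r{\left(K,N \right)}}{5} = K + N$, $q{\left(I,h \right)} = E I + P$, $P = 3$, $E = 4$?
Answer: $-1340 + 12 i \sqrt{3} \approx -1340.0 + 20.785 i$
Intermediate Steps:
$q{\left(I,h \right)} = 3 + 4 I$ ($q{\left(I,h \right)} = 4 I + 3 = 3 + 4 I$)
$L{\left(O \right)} = 6 \sqrt{2} \sqrt{O}$ ($L{\left(O \right)} = 6 \sqrt{O + O} = 6 \sqrt{2 O} = 6 \sqrt{2} \sqrt{O}$)
$r{\left(K,N \right)} = 5 K + 5 N$ ($r{\left(K,N \right)} = 5 \left(K + N\right) = 5 K + 5 N$)
$L{\left(-6 \right)} - 67 r{\left(q{\left(1,3 \right)},-3 \right)} = 6 \sqrt{2} \sqrt{-6} - 67 \left(5 \left(3 + 4 \cdot 1\right) + 5 \left(-3\right)\right) = 6 \sqrt{2} i \sqrt{6} - 67 \left(5 \left(3 + 4\right) - 15\right) = 12 i \sqrt{3} - 67 \left(5 \cdot 7 - 15\right) = 12 i \sqrt{3} - 67 \left(35 - 15\right) = 12 i \sqrt{3} - 1340 = -1340 + 12 i \sqrt{3}$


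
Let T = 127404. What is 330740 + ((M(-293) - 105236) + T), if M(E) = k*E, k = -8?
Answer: 355252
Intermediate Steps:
M(E) = -8*E
330740 + ((M(-293) - 105236) + T) = 330740 + ((-8*(-293) - 105236) + 127404) = 330740 + ((2344 - 105236) + 127404) = 330740 + (-102892 + 127404) = 330740 + 24512 = 355252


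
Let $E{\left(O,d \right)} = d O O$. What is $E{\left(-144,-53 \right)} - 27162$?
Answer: $-1126170$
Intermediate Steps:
$E{\left(O,d \right)} = d O^{2}$ ($E{\left(O,d \right)} = O d O = d O^{2}$)
$E{\left(-144,-53 \right)} - 27162 = - 53 \left(-144\right)^{2} - 27162 = \left(-53\right) 20736 - 27162 = -1099008 - 27162 = -1126170$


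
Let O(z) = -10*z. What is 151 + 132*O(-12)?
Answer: 15991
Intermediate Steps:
151 + 132*O(-12) = 151 + 132*(-10*(-12)) = 151 + 132*120 = 151 + 15840 = 15991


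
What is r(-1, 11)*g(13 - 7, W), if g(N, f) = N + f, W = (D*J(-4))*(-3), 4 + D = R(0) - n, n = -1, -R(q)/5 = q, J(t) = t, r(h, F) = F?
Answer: -330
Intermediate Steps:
R(q) = -5*q
D = -3 (D = -4 + (-5*0 - 1*(-1)) = -4 + (0 + 1) = -4 + 1 = -3)
W = -36 (W = -3*(-4)*(-3) = 12*(-3) = -36)
r(-1, 11)*g(13 - 7, W) = 11*((13 - 7) - 36) = 11*(6 - 36) = 11*(-30) = -330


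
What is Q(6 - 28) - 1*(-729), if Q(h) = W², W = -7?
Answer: 778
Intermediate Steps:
Q(h) = 49 (Q(h) = (-7)² = 49)
Q(6 - 28) - 1*(-729) = 49 - 1*(-729) = 49 + 729 = 778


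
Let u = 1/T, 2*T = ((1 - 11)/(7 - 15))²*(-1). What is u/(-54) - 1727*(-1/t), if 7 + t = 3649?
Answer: 407999/819450 ≈ 0.49789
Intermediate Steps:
t = 3642 (t = -7 + 3649 = 3642)
T = -25/32 (T = (((1 - 11)/(7 - 15))²*(-1))/2 = ((-10/(-8))²*(-1))/2 = ((-10*(-⅛))²*(-1))/2 = ((5/4)²*(-1))/2 = ((25/16)*(-1))/2 = (½)*(-25/16) = -25/32 ≈ -0.78125)
u = -32/25 (u = 1/(-25/32) = -32/25 ≈ -1.2800)
u/(-54) - 1727*(-1/t) = -32/25/(-54) - 1727/((-1*3642)) = -32/25*(-1/54) - 1727/(-3642) = 16/675 - 1727*(-1/3642) = 16/675 + 1727/3642 = 407999/819450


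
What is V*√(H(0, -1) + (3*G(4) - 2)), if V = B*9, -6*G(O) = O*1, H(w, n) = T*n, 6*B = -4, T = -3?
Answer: -6*I ≈ -6.0*I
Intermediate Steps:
B = -⅔ (B = (⅙)*(-4) = -⅔ ≈ -0.66667)
H(w, n) = -3*n
G(O) = -O/6
V = -6 (V = -⅔*9 = -6)
V*√(H(0, -1) + (3*G(4) - 2)) = -6*√(-3*(-1) + (3*(-⅙*4) - 2)) = -6*√(3 + (3*(-⅔) - 2)) = -6*√(3 + (-2 - 2)) = -6*√(3 - 4) = -6*I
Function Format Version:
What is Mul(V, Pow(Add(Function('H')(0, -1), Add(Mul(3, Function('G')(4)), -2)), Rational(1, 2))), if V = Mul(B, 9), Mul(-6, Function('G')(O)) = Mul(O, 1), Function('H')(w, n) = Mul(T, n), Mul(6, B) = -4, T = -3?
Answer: Mul(-6, I) ≈ Mul(-6.0000, I)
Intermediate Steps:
B = Rational(-2, 3) (B = Mul(Rational(1, 6), -4) = Rational(-2, 3) ≈ -0.66667)
Function('H')(w, n) = Mul(-3, n)
Function('G')(O) = Mul(Rational(-1, 6), O) (Function('G')(O) = Mul(Rational(-1, 6), Mul(O, 1)) = Mul(Rational(-1, 6), O))
V = -6 (V = Mul(Rational(-2, 3), 9) = -6)
Mul(V, Pow(Add(Function('H')(0, -1), Add(Mul(3, Function('G')(4)), -2)), Rational(1, 2))) = Mul(-6, Pow(Add(Mul(-3, -1), Add(Mul(3, Mul(Rational(-1, 6), 4)), -2)), Rational(1, 2))) = Mul(-6, Pow(Add(3, Add(Mul(3, Rational(-2, 3)), -2)), Rational(1, 2))) = Mul(-6, Pow(Add(3, Add(-2, -2)), Rational(1, 2))) = Mul(-6, Pow(Add(3, -4), Rational(1, 2))) = Mul(-6, Pow(-1, Rational(1, 2))) = Mul(-6, I)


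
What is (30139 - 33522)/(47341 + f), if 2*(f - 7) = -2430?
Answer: -3383/46133 ≈ -0.073331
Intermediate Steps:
f = -1208 (f = 7 + (1/2)*(-2430) = 7 - 1215 = -1208)
(30139 - 33522)/(47341 + f) = (30139 - 33522)/(47341 - 1208) = -3383/46133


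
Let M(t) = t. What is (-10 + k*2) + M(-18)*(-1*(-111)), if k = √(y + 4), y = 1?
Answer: -2008 + 2*√5 ≈ -2003.5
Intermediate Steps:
k = √5 (k = √(1 + 4) = √5 ≈ 2.2361)
(-10 + k*2) + M(-18)*(-1*(-111)) = (-10 + √5*2) - (-18)*(-111) = (-10 + 2*√5) - 18*111 = (-10 + 2*√5) - 1998 = -2008 + 2*√5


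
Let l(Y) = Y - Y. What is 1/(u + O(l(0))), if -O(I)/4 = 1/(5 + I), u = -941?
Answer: -5/4709 ≈ -0.0010618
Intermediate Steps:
l(Y) = 0
O(I) = -4/(5 + I)
1/(u + O(l(0))) = 1/(-941 - 4/(5 + 0)) = 1/(-941 - 4/5) = 1/(-941 - 4*⅕) = 1/(-941 - ⅘) = 1/(-4709/5) = -5/4709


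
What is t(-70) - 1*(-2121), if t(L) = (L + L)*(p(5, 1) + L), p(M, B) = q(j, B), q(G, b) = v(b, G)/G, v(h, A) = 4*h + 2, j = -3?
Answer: 12201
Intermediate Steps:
v(h, A) = 2 + 4*h
q(G, b) = (2 + 4*b)/G
p(M, B) = -2/3 - 4*B/3 (p(M, B) = 2*(1 + 2*B)/(-3) = 2*(-1/3)*(1 + 2*B) = -2/3 - 4*B/3)
t(L) = 2*L*(-2 + L) (t(L) = (L + L)*((-2/3 - 4/3*1) + L) = (2*L)*((-2/3 - 4/3) + L) = (2*L)*(-2 + L) = 2*L*(-2 + L))
t(-70) - 1*(-2121) = 2*(-70)*(-2 - 70) - 1*(-2121) = 2*(-70)*(-72) + 2121 = 10080 + 2121 = 12201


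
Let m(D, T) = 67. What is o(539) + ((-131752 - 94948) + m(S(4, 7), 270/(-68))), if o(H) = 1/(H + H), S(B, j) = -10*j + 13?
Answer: -244310373/1078 ≈ -2.2663e+5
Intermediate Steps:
S(B, j) = 13 - 10*j
o(H) = 1/(2*H)
o(539) + ((-131752 - 94948) + m(S(4, 7), 270/(-68))) = (1/2)/539 + ((-131752 - 94948) + 67) = (1/2)*(1/539) + (-226700 + 67) = 1/1078 - 226633 = -244310373/1078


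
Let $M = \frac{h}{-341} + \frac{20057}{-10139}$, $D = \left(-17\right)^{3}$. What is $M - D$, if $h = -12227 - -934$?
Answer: $\frac{17093861577}{3457399} \approx 4944.1$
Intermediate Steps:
$h = -11293$ ($h = -12227 + 934 = -11293$)
$D = -4913$
$M = \frac{107660290}{3457399}$ ($M = - \frac{11293}{-341} + \frac{20057}{-10139} = \left(-11293\right) \left(- \frac{1}{341}\right) + 20057 \left(- \frac{1}{10139}\right) = \frac{11293}{341} - \frac{20057}{10139} = \frac{107660290}{3457399} \approx 31.139$)
$M - D = \frac{107660290}{3457399} - -4913 = \frac{107660290}{3457399} + 4913 = \frac{17093861577}{3457399}$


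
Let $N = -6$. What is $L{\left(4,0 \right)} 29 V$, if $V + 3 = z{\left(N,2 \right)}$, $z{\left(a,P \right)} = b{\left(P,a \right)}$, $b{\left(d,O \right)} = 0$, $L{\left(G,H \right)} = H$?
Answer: $0$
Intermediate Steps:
$z{\left(a,P \right)} = 0$
$V = -3$ ($V = -3 + 0 = -3$)
$L{\left(4,0 \right)} 29 V = 0 \cdot 29 \left(-3\right) = 0 \left(-3\right) = 0$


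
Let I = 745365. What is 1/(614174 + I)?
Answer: 1/1359539 ≈ 7.3554e-7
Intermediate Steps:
1/(614174 + I) = 1/(614174 + 745365) = 1/1359539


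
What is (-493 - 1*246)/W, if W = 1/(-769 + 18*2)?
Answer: 541687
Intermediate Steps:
W = -1/733 (W = 1/(-769 + 36) = 1/(-733) = -1/733 ≈ -0.0013643)
(-493 - 1*246)/W = (-493 - 1*246)/(-1/733) = (-493 - 246)*(-733) = -739*(-733) = 541687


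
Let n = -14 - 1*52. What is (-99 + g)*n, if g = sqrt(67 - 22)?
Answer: 6534 - 198*sqrt(5) ≈ 6091.3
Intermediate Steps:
n = -66 (n = -14 - 52 = -66)
g = 3*sqrt(5) (g = sqrt(45) = 3*sqrt(5) ≈ 6.7082)
(-99 + g)*n = (-99 + 3*sqrt(5))*(-66) = 6534 - 198*sqrt(5)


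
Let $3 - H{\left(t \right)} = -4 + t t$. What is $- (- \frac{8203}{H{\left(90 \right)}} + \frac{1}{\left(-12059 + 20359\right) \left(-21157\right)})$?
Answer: $- \frac{1440472221207}{1421155888300} \approx -1.0136$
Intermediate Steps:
$H{\left(t \right)} = 7 - t^{2}$ ($H{\left(t \right)} = 3 - \left(-4 + t t\right) = 3 - \left(-4 + t^{2}\right) = 7 - t^{2}$)
$- (- \frac{8203}{H{\left(90 \right)}} + \frac{1}{\left(-12059 + 20359\right) \left(-21157\right)}) = - (- \frac{8203}{7 - 90^{2}} + \frac{1}{\left(-12059 + 20359\right) \left(-21157\right)}) = - (- \frac{8203}{7 - 8100} + \frac{1}{8300} \left(- \frac{1}{21157}\right)) = - (- \frac{8203}{-8093} - \frac{1}{175603100}) = - (\left(-8203\right) \left(- \frac{1}{8093}\right) - \frac{1}{175603100}) = - (\frac{8203}{8093} - \frac{1}{175603100}) = \left(-1\right) \frac{1440472221207}{1421155888300} = - \frac{1440472221207}{1421155888300}$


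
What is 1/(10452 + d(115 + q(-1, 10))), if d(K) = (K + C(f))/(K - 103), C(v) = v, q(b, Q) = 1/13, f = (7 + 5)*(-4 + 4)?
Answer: 157/1642460 ≈ 9.5588e-5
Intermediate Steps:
f = 0 (f = 12*0 = 0)
q(b, Q) = 1/13
d(K) = K/(-103 + K) (d(K) = (K + 0)/(K - 103) = K/(-103 + K))
1/(10452 + d(115 + q(-1, 10))) = 1/(10452 + (115 + 1/13)/(-103 + (115 + 1/13))) = 1/(10452 + 1496/(13*(-103 + 1496/13))) = 1/(10452 + 1496/(13*(157/13))) = 1/(10452 + (1496/13)*(13/157)) = 1/(10452 + 1496/157) = 1/(1642460/157) = 157/1642460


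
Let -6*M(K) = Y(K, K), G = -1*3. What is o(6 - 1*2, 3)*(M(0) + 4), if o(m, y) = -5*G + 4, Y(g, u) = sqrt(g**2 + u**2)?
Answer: 76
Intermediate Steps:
G = -3
o(m, y) = 19 (o(m, y) = -5*(-3) + 4 = 15 + 4 = 19)
M(K) = -sqrt(2)*sqrt(K**2)/6 (M(K) = -sqrt(K**2 + K**2)/6 = -sqrt(2)*sqrt(K**2)/6)
o(6 - 1*2, 3)*(M(0) + 4) = 19*(-sqrt(2)*sqrt(0**2)/6 + 4) = 19*(-sqrt(2)*sqrt(0)/6 + 4) = 19*(-1/6*sqrt(2)*0 + 4) = 19*(0 + 4) = 19*4 = 76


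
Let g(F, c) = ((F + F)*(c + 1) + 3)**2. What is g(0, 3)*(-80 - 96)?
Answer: -1584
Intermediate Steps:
g(F, c) = (3 + 2*F*(1 + c))**2 (g(F, c) = ((2*F)*(1 + c) + 3)**2 = (2*F*(1 + c) + 3)**2 = (3 + 2*F*(1 + c))**2)
g(0, 3)*(-80 - 96) = (3 + 2*0 + 2*0*3)**2*(-80 - 96) = (3 + 0 + 0)**2*(-176) = 3**2*(-176) = 9*(-176) = -1584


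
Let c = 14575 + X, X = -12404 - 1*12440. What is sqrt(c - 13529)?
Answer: I*sqrt(23798) ≈ 154.27*I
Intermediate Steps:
X = -24844 (X = -12404 - 12440 = -24844)
c = -10269 (c = 14575 - 24844 = -10269)
sqrt(c - 13529) = sqrt(-10269 - 13529) = sqrt(-23798) = I*sqrt(23798)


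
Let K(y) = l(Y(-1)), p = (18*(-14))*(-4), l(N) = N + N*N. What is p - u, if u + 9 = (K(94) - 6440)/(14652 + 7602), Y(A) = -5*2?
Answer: 11319334/11127 ≈ 1017.3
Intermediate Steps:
Y(A) = -10
l(N) = N + N²
p = 1008 (p = -252*(-4) = 1008)
K(y) = 90 (K(y) = -10*(1 - 10) = -10*(-9) = 90)
u = -103318/11127 (u = -9 + (90 - 6440)/(14652 + 7602) = -9 - 6350/22254 = -9 - 6350*1/22254 = -9 - 3175/11127 = -103318/11127 ≈ -9.2853)
p - u = 1008 - 1*(-103318/11127) = 1008 + 103318/11127 = 11319334/11127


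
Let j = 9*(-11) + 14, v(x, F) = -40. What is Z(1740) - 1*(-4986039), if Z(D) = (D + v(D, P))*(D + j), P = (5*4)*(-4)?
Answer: 7799539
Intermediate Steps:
P = -80 (P = 20*(-4) = -80)
j = -85 (j = -99 + 14 = -85)
Z(D) = (-85 + D)*(-40 + D) (Z(D) = (D - 40)*(D - 85) = (-40 + D)*(-85 + D) = (-85 + D)*(-40 + D))
Z(1740) - 1*(-4986039) = (3400 + 1740² - 125*1740) - 1*(-4986039) = (3400 + 3027600 - 217500) + 4986039 = 2813500 + 4986039 = 7799539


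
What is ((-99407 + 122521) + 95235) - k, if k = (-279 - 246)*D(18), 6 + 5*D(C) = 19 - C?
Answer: 117824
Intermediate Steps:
D(C) = 13/5 - C/5 (D(C) = -6/5 + (19 - C)/5 = -6/5 + (19/5 - C/5) = 13/5 - C/5)
k = 525 (k = (-279 - 246)*(13/5 - ⅕*18) = -525*(13/5 - 18/5) = -525*(-1) = 525)
((-99407 + 122521) + 95235) - k = ((-99407 + 122521) + 95235) - 1*525 = (23114 + 95235) - 525 = 118349 - 525 = 117824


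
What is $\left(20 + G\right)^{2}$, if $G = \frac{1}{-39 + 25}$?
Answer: $\frac{77841}{196} \approx 397.15$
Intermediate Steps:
$G = - \frac{1}{14}$ ($G = \frac{1}{-14} = - \frac{1}{14} \approx -0.071429$)
$\left(20 + G\right)^{2} = \left(20 - \frac{1}{14}\right)^{2} = \left(\frac{279}{14}\right)^{2} = \frac{77841}{196}$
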